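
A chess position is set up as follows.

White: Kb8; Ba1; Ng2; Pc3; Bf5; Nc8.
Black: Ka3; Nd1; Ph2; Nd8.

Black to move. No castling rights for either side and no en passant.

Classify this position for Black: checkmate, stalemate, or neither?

neither

Black to move; black king on a3.
In check: no.
Legal moves for Black: Nf7, Nb7, Ne6, Nc6+, Ka4, Kb3, Ka2, Ne3, Nxc3, Nf2, Nb2, h1=Q, h1=R, h1=B, h1=N.
Black has 15 legal moves and is not in check → neither.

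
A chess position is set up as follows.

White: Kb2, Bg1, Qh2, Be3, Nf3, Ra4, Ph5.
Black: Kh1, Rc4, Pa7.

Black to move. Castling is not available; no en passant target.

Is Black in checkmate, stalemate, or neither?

checkmate

Black to move; black king on h1.
In check: yes, from the white queen on h2.
King squares — g1: attacked by Qh2; g2: attacked by Qh2; h2: attacked by Bg1.
Legal moves for Black: none.
In check with no legal moves → checkmate.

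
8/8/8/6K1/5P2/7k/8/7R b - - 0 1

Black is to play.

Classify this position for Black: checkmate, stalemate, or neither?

neither

Black to move; black king on h3.
In check: yes, from the white rook on h1.
Legal moves for Black: Kg3, Kg2.
Black is in check but has 2 legal moves → neither.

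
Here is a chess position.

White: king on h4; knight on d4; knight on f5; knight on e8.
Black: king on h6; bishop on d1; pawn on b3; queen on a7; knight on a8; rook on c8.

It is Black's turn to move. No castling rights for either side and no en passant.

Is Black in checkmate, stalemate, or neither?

Black to move; black king on h6.
In check: yes, from the white knight on f5.
Legal moves for Black: Kh7, Kg6.
Black is in check but has 2 legal moves → neither.

neither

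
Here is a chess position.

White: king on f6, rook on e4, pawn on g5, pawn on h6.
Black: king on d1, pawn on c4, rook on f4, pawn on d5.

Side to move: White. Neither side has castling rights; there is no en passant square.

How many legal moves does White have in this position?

6

White to move; king on f6.
In check: yes, from the black rook on f4.
Legal moves: Kg7, Ke7, Kg6, Ke6, Ke5, Rxf4.
Count: 6.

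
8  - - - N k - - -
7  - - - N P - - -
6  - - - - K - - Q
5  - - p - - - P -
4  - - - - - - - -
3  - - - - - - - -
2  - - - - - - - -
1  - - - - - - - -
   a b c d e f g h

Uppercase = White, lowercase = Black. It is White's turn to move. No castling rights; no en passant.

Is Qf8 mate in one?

yes

After Qf8: black king on e8; in check: yes, from the white queen on f8.
King squares — d7: attacked by Ke6; e7: attacked by Ke6; f7: attacked by Ke6; d8: attacked by Pe7; f8: attacked by Nd7.
Black has no legal moves → checkmate.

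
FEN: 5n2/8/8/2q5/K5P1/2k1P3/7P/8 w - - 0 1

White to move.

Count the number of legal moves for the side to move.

4

White to move; king on a4.
In check: no.
Legal moves: g5, e4, h3, h4.
Count: 4.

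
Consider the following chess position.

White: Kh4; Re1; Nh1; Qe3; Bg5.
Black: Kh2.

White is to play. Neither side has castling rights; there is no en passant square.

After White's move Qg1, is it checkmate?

After Qg1: black king on h2; in check: yes, from the white queen on g1.
King squares — g1: attacked by Re1; h1: attacked by Qg1; g2: attacked by Qg1; g3: attacked by Qg1; h3: attacked by Kh4.
Black has no legal moves → checkmate.

yes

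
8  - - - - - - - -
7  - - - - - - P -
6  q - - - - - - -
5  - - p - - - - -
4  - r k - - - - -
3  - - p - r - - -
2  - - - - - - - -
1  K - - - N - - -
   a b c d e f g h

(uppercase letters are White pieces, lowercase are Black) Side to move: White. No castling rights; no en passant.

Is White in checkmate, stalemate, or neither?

checkmate

White to move; white king on a1.
In check: yes, from the black queen on a6.
King squares — b1: attacked by Rb4; a2: attacked by Qa6; b2: attacked by Pc3.
Legal moves for White: none.
In check with no legal moves → checkmate.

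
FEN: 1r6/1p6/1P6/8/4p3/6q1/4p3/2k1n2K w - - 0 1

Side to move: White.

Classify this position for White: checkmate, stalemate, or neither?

stalemate

White to move; white king on h1.
In check: no.
King squares — g1: attacked by Qg3; g2: attacked by Ne1; h2: attacked by Qg3.
Legal moves for White: none.
Not in check and no legal moves → stalemate.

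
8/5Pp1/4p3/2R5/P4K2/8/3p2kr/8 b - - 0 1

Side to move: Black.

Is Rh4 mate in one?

no

After Rh4: white king on f4; in check: yes, from the black rook on h4.
White has 3 legal replies: Kg5, Ke5, Ke3.
In check but a legal move exists → not checkmate.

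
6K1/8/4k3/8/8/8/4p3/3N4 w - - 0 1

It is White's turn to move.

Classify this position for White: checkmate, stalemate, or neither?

neither

White to move; white king on g8.
In check: no.
Legal moves for White: Kh8, Kf8, Kh7, Kg7, Ne3, Nc3, Nf2, Nb2.
White has 8 legal moves and is not in check → neither.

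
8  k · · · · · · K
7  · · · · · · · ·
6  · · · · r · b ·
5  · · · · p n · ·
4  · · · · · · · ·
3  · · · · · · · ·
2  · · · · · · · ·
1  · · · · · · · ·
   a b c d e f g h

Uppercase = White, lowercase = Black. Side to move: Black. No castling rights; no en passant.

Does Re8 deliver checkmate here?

yes

After Re8: white king on h8; in check: yes, from the black rook on e8.
King squares — g7: attacked by Nf5; h7: attacked by Bg6; g8: attacked by Re8.
White has no legal moves → checkmate.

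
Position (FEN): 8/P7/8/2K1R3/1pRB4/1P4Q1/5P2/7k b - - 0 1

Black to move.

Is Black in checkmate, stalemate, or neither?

stalemate

Black to move; black king on h1.
In check: no.
King squares — g1: attacked by Qg3; g2: attacked by Qg3; h2: attacked by Qg3.
Legal moves for Black: none.
Not in check and no legal moves → stalemate.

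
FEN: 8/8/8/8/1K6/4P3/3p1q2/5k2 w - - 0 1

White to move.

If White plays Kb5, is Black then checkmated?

no

After Kb5: black king on f1; in check: no.
Black is not in check, so this cannot be checkmate.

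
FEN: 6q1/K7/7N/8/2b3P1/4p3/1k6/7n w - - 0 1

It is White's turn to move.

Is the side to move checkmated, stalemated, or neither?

neither

White to move; white king on a7.
In check: no.
Legal moves for White: Kb7, Kb6, Nxg8, Nf7, Nf5, g5.
White has 6 legal moves and is not in check → neither.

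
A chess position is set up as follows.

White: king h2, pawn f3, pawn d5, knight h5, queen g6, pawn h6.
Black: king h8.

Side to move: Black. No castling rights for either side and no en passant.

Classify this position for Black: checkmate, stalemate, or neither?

Black to move; black king on h8.
In check: no.
King squares — g7: attacked by Nh5; h7: attacked by Qg6; g8: attacked by Qg6.
Legal moves for Black: none.
Not in check and no legal moves → stalemate.

stalemate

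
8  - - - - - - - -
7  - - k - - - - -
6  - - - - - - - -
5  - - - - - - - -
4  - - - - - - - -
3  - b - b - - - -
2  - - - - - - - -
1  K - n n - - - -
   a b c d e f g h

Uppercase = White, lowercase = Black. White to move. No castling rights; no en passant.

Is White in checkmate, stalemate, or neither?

stalemate

White to move; white king on a1.
In check: no.
King squares — b1: attacked by Bd3; a2: attacked by Nc1; b2: attacked by Nd1.
Legal moves for White: none.
Not in check and no legal moves → stalemate.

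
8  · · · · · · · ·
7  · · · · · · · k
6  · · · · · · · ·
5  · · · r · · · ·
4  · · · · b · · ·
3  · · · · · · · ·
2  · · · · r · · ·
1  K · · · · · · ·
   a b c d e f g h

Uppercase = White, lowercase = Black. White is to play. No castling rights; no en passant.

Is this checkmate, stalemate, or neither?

stalemate

White to move; white king on a1.
In check: no.
King squares — b1: attacked by Be4; a2: attacked by Re2; b2: attacked by Re2.
Legal moves for White: none.
Not in check and no legal moves → stalemate.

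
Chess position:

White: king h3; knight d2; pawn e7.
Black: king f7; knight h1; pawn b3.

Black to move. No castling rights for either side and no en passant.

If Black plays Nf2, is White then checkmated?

After Nf2: white king on h3; in check: yes, from the black knight on f2.
White has 4 legal replies: Kh4, Kg3, Kh2, Kg2.
In check but a legal move exists → not checkmate.

no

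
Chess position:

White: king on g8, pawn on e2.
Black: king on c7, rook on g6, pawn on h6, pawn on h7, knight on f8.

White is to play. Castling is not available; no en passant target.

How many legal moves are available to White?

White to move; king on g8.
In check: yes, from the black rook on g6.
Legal moves: Kh8, Kxf8, Kf7.
Count: 3.

3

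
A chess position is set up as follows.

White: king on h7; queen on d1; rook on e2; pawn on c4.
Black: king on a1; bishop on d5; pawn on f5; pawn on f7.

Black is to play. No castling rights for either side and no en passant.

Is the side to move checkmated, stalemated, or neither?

Black to move; black king on a1.
In check: yes, from the white queen on d1.
King squares — b1: attacked by Qd1; a2: attacked by Re2; b2: attacked by Re2.
Legal moves for Black: none.
In check with no legal moves → checkmate.

checkmate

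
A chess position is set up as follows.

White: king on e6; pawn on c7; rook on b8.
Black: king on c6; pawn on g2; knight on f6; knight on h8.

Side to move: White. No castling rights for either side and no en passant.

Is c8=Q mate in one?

After c8=Q: black king on c6; in check: yes, from the white queen on c8.
King squares — b5: attacked by Rb8; c5: attacked by Qc8; d5: attacked by Ke6; b6: attacked by Rb8; d6: attacked by Ke6; b7: attacked by Rb8; c7: attacked by Qc8; d7: attacked by Ke6.
Black has no legal moves → checkmate.

yes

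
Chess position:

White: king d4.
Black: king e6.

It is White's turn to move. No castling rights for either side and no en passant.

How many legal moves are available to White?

6

White to move; king on d4.
In check: no.
Legal moves: Kc5, Ke4, Kc4, Ke3, Kd3, Kc3.
Count: 6.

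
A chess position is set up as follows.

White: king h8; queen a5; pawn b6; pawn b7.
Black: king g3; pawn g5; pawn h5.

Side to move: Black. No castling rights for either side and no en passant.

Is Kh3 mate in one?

no

After Kh3: white king on h8; in check: no.
White is not in check, so this cannot be checkmate.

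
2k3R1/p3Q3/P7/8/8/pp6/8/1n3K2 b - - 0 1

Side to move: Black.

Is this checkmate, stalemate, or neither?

Black to move; black king on c8.
In check: yes, from the white rook on g8.
King squares — b7: attacked by Pa6; c7: attacked by Qe7; d7: attacked by Qe7; b8: attacked by Rg8; d8: attacked by Qe7.
Legal moves for Black: none.
In check with no legal moves → checkmate.

checkmate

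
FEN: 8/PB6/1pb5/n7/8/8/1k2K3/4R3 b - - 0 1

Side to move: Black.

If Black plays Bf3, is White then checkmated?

no

After Bf3: white king on e2; in check: yes, from the black bishop on f3.
White has 7 legal replies: Kxf3, Ke3, Kd3, Kf2, Kd2, Kf1, Bxf3.
In check but a legal move exists → not checkmate.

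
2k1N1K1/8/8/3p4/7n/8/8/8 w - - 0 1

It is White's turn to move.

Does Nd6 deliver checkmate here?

no

After Nd6: black king on c8; in check: yes, from the white knight on d6.
Black has 4 legal replies: Kd8, Kb8, Kd7, Kc7.
In check but a legal move exists → not checkmate.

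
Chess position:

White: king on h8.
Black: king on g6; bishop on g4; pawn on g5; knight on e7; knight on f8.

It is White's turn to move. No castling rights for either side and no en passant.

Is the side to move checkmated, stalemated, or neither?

White to move; white king on h8.
In check: no.
King squares — g7: attacked by Kg6; h7: attacked by Kg6; g8: attacked by Ne7.
Legal moves for White: none.
Not in check and no legal moves → stalemate.

stalemate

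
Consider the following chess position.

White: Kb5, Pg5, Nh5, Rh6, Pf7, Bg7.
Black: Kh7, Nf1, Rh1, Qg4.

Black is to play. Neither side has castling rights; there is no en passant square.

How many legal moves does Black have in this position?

0

Black to move; king on h7.
In check: yes, from the white rook on h6.
Legal moves: none.
Count: 0.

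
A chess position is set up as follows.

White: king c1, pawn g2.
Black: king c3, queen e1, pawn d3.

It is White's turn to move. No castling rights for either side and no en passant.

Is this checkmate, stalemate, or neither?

checkmate

White to move; white king on c1.
In check: yes, from the black queen on e1.
King squares — b1: attacked by Qe1; d1: attacked by Qe1; b2: attacked by Kc3; c2: attacked by Kc3; d2: attacked by Qe1.
Legal moves for White: none.
In check with no legal moves → checkmate.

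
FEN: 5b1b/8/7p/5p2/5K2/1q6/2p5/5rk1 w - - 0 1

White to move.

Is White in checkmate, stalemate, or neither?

White to move; white king on f4.
In check: yes, from the black rook on f1.
King squares — e3: attacked by Qb3; f3: attacked by Rf1; g3: attacked by Qb3; e4: attacked by Pf5; g4: attacked by Pf5; e5: attacked by Bh8; f5: attacked by Rf1; g5: attacked by Ph6.
Legal moves for White: none.
In check with no legal moves → checkmate.

checkmate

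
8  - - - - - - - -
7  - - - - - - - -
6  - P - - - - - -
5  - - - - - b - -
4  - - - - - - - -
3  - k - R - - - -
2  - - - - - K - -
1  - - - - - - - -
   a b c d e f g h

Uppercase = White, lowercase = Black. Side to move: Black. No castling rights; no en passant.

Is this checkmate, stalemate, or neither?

neither

Black to move; black king on b3.
In check: yes, from the white rook on d3.
King squares — a2: available; b2: available; c2: available; a3: attacked by Rd3; c3: attacked by Rd3; a4: available; b4: available; c4: available.
Legal moves for Black: Kc4, Kb4, Ka4, Kc2, Kb2, Ka2, Bxd3.
Black is in check but has 7 legal moves → neither.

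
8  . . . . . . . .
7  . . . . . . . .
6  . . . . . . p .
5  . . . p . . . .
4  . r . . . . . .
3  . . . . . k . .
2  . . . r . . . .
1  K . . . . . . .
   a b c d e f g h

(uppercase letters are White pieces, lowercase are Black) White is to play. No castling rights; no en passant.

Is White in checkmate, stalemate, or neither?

White to move; white king on a1.
In check: no.
King squares — b1: attacked by Rb4; a2: attacked by Rd2; b2: attacked by Rd2.
Legal moves for White: none.
Not in check and no legal moves → stalemate.

stalemate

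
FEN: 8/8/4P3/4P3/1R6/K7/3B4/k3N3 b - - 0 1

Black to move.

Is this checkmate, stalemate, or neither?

Black to move; black king on a1.
In check: no.
King squares — b1: attacked by Rb4; a2: attacked by Ka3; b2: attacked by Ka3.
Legal moves for Black: none.
Not in check and no legal moves → stalemate.

stalemate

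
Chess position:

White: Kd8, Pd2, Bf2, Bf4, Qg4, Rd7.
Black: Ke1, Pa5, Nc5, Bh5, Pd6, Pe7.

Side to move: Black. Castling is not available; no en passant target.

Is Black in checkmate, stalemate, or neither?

neither

Black to move; black king on e1.
In check: yes, from the white bishop on f2.
Legal moves for Black: Kxf2, Kf1.
Black is in check but has 2 legal moves → neither.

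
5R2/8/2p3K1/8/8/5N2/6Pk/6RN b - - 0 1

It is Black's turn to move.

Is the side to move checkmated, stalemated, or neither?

checkmate

Black to move; black king on h2.
In check: yes, from the white knight on f3.
King squares — g1: attacked by Nf3; h1: attacked by Rg1; g2: attacked by Rg1; g3: attacked by Nh1; h3: attacked by Pg2.
Legal moves for Black: none.
In check with no legal moves → checkmate.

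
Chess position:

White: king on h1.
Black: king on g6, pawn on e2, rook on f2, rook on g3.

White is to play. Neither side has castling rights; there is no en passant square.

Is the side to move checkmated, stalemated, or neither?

stalemate

White to move; white king on h1.
In check: no.
King squares — g1: attacked by Rg3; g2: attacked by Rf2; h2: attacked by Rf2.
Legal moves for White: none.
Not in check and no legal moves → stalemate.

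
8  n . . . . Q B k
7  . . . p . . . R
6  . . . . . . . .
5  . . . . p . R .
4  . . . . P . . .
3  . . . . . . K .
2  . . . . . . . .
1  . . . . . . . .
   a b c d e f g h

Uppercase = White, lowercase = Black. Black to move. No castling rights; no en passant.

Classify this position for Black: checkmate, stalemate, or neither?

Black to move; black king on h8.
In check: yes, from the white rook on h7.
King squares — g7: attacked by Rg5; h7: attacked by Bg8; g8: attacked by Rg5.
Legal moves for Black: none.
In check with no legal moves → checkmate.

checkmate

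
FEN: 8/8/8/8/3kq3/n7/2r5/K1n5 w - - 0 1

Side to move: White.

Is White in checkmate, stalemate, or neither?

stalemate

White to move; white king on a1.
In check: no.
King squares — b1: attacked by Na3; a2: attacked by Nc1; b2: attacked by Rc2.
Legal moves for White: none.
Not in check and no legal moves → stalemate.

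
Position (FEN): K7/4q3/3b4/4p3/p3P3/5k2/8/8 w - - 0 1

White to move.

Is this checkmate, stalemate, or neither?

stalemate

White to move; white king on a8.
In check: no.
King squares — a7: attacked by Qe7; b7: attacked by Qe7; b8: attacked by Bd6.
Legal moves for White: none.
Not in check and no legal moves → stalemate.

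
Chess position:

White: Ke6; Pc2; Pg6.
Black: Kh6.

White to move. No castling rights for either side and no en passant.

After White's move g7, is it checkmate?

After g7: black king on h6; in check: no.
Black is not in check, so this cannot be checkmate.

no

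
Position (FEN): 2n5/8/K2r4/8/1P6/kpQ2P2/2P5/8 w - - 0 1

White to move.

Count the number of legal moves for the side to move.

White to move; king on a6.
In check: yes, from the black rook on d6.
Legal moves: Kb7, Kb5, Ka5, Qc6.
Count: 4.

4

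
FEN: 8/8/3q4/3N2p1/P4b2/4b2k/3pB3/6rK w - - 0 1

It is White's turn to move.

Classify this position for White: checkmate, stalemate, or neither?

White to move; white king on h1.
In check: yes, from the black rook on g1.
King squares — g1: attacked by Be3; g2: attacked by Rg1; h2: attacked by Kh3.
Legal moves for White: none.
In check with no legal moves → checkmate.

checkmate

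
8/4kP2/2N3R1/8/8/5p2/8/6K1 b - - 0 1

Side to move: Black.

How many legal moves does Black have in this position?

Black to move; king on e7.
In check: yes, from the white knight on c6.
Legal moves: Kf8, Kxf7, Kd7.
Count: 3.

3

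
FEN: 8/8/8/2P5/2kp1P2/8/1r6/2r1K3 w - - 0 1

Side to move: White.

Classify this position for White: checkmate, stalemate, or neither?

White to move; white king on e1.
In check: yes, from the black rook on c1.
King squares — d1: attacked by Rc1; f1: attacked by Rc1; d2: attacked by Rb2; e2: attacked by Rb2; f2: attacked by Rb2.
Legal moves for White: none.
In check with no legal moves → checkmate.

checkmate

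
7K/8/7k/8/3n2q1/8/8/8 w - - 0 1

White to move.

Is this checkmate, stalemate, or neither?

stalemate

White to move; white king on h8.
In check: no.
King squares — g7: attacked by Qg4; h7: attacked by Kh6; g8: attacked by Qg4.
Legal moves for White: none.
Not in check and no legal moves → stalemate.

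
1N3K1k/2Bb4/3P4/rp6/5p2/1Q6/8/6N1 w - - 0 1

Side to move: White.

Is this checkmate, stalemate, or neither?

neither

White to move; white king on f8.
In check: no.
Legal moves for White include: Kf7, Ke7, Nxd7, Nc6, Na6, Bd8, Bb6, Bxa5, Qg8#, Qf7, Qe6, Qd5, Qxb5, Qc4, Qb4, Qa4, Qh3+, Qg3, ... (list truncated; more exist).
White has legal moves and is not in check → neither.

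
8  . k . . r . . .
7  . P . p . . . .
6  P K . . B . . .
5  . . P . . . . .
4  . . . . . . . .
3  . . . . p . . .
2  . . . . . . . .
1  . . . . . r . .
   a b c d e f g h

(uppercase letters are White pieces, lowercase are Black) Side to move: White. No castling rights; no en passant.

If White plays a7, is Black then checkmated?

After a7: black king on b8; in check: yes, from the white pawn on a7.
King squares — a7: attacked by Kb6; b7: attacked by Kb6; c7: attacked by Kb6; a8: attacked by Pb7; c8: attacked by Pb7.
Black has no legal moves → checkmate.

yes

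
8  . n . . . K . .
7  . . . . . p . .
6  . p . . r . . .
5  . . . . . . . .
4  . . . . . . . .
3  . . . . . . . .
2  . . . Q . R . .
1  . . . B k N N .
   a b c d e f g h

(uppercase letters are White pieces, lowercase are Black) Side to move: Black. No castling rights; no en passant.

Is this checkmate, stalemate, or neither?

Black to move; black king on e1.
In check: yes, from the white queen on d2.
King squares — d1: attacked by Qd2; f1: attacked by Rf2; d2: attacked by Nf1; e2: attacked by Bd1; f2: attacked by Qd2.
Legal moves for Black: none.
In check with no legal moves → checkmate.

checkmate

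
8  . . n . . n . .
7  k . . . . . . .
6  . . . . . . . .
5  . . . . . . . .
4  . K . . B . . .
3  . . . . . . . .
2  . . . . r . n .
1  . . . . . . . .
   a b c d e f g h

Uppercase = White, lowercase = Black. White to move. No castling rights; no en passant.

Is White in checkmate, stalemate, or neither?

White to move; white king on b4.
In check: no.
Legal moves for White include: Ba8, Bh7, Bb7, Bg6, Bc6, Bf5, Bd5, Bf3, Bd3, Bxg2, Bc2, Bb1, Kc5, Kb5, Ka5, Kc4, Ka4, Kc3, ... (list truncated; more exist).
White has legal moves and is not in check → neither.

neither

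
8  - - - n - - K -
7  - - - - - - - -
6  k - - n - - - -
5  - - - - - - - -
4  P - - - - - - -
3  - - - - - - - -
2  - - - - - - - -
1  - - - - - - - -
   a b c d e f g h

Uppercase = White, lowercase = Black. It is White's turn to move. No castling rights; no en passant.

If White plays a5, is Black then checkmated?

no

After a5: black king on a6; in check: no.
Black is not in check, so this cannot be checkmate.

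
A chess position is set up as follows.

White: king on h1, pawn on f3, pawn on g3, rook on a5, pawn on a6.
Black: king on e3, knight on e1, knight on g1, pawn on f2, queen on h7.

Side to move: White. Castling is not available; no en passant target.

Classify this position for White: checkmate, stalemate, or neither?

White to move; white king on h1.
In check: yes, from the black queen on h7.
King squares — g1: attacked by Pf2; g2: attacked by Ne1; h2: attacked by Qh7.
Legal moves for White: Rh5.
White is in check but has 1 legal move → neither.

neither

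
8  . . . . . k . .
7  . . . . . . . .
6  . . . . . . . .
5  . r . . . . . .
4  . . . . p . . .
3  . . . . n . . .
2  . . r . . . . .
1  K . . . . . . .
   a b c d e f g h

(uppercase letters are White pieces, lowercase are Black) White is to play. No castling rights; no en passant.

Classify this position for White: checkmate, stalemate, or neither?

White to move; white king on a1.
In check: no.
King squares — b1: attacked by Rb5; a2: attacked by Rc2; b2: attacked by Rc2.
Legal moves for White: none.
Not in check and no legal moves → stalemate.

stalemate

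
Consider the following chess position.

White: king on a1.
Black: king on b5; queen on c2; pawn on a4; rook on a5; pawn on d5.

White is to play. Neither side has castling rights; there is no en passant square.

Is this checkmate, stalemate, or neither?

stalemate

White to move; white king on a1.
In check: no.
King squares — b1: attacked by Qc2; a2: attacked by Qc2; b2: attacked by Qc2.
Legal moves for White: none.
Not in check and no legal moves → stalemate.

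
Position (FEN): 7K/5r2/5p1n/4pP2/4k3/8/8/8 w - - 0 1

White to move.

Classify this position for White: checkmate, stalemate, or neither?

stalemate

White to move; white king on h8.
In check: no.
King squares — g7: attacked by Rf7; h7: attacked by Rf7; g8: attacked by Nh6.
Legal moves for White: none.
Not in check and no legal moves → stalemate.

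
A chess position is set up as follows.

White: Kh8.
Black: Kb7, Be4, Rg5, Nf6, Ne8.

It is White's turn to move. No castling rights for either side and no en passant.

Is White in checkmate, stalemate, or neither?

stalemate

White to move; white king on h8.
In check: no.
King squares — g7: attacked by Rg5; h7: attacked by Be4; g8: attacked by Rg5.
Legal moves for White: none.
Not in check and no legal moves → stalemate.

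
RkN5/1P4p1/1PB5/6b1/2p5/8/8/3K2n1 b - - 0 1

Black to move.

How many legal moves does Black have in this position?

0

Black to move; king on b8.
In check: yes, from the white rook on a8.
Legal moves: none.
Count: 0.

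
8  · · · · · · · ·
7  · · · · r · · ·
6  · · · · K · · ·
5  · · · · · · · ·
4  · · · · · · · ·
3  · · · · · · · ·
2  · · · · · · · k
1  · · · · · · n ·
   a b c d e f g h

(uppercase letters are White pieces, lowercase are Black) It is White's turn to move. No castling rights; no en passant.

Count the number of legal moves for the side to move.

White to move; king on e6.
In check: yes, from the black rook on e7.
Legal moves: Kxe7, Kf6, Kd6, Kf5, Kd5.
Count: 5.

5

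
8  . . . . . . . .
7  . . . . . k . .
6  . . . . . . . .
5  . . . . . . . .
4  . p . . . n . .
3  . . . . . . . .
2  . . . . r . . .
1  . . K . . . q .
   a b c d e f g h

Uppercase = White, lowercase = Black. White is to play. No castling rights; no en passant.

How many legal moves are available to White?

0

White to move; king on c1.
In check: yes, from the black queen on g1.
Legal moves: none.
Count: 0.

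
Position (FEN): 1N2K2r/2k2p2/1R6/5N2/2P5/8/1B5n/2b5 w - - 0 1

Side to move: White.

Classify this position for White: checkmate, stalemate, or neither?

neither

White to move; white king on e8.
In check: yes, from the black rook on h8.
King squares — d7: attacked by Kc7; e7: available; f7: available; d8: attacked by Kc7; f8: attacked by Rh8.
Legal moves for White: Kxf7, Ke7, Bxh8.
White is in check but has 3 legal moves → neither.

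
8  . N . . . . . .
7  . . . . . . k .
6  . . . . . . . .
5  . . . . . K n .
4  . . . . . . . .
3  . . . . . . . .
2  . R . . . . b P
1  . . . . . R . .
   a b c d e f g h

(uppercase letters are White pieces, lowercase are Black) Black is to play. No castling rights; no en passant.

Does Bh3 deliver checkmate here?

no

After Bh3: white king on f5; in check: yes, from the black bishop on h3.
White has 3 legal replies: Kxg5, Ke5, Kf4.
In check but a legal move exists → not checkmate.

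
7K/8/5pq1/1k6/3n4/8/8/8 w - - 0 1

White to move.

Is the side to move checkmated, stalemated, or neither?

stalemate

White to move; white king on h8.
In check: no.
King squares — g7: attacked by Qg6; h7: attacked by Qg6; g8: attacked by Qg6.
Legal moves for White: none.
Not in check and no legal moves → stalemate.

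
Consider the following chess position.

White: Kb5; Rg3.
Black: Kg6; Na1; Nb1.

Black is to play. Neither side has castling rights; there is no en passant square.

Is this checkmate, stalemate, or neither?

neither

Black to move; black king on g6.
In check: yes, from the white rook on g3.
Legal moves for Black: Kh7, Kf7, Kh6, Kf6, Kh5, Kf5.
Black is in check but has 6 legal moves → neither.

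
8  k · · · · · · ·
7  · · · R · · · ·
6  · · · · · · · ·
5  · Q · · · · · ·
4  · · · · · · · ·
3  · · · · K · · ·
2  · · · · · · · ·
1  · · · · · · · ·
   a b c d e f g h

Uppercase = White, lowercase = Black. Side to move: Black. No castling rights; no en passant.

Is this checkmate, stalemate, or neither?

Black to move; black king on a8.
In check: no.
King squares — a7: attacked by Rd7; b7: attacked by Qb5; b8: attacked by Qb5.
Legal moves for Black: none.
Not in check and no legal moves → stalemate.

stalemate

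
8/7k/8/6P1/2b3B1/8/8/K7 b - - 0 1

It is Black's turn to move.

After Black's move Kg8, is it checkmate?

After Kg8: white king on a1; in check: no.
White is not in check, so this cannot be checkmate.

no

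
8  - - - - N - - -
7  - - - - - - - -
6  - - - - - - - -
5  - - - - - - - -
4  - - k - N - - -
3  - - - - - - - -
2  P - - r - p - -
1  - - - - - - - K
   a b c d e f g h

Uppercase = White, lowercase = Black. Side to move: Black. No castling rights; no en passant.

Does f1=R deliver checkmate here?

After f1=R: white king on h1; in check: yes, from the black rook on f1.
King squares — g1: attacked by Rf1; g2: attacked by Rd2; h2: attacked by Rd2.
White has no legal moves → checkmate.

yes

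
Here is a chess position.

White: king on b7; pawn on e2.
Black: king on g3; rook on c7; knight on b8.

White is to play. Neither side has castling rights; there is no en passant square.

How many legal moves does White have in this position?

4

White to move; king on b7.
In check: yes, from the black rook on c7.
Legal moves: Kxb8, Ka8, Kxc7, Kb6.
Count: 4.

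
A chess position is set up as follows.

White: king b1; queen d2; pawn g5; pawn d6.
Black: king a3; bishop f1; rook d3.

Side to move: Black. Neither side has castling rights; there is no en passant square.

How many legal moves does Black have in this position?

Black to move; king on a3.
In check: no.
Legal moves: Rxd6, Rd5, Rd4, Rh3, Rg3, Rf3, Re3, Rc3, Rb3+, Rxd2, Ka4, Kb3, Bh3, Bg2, Be2.
Count: 15.

15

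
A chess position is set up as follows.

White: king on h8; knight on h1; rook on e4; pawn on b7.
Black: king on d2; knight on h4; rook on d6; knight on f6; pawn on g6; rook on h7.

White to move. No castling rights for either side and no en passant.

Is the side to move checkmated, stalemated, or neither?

checkmate

White to move; white king on h8.
In check: yes, from the black rook on h7.
King squares — g7: attacked by Rh7; h7: attacked by Nf6; g8: attacked by Nf6.
Legal moves for White: none.
In check with no legal moves → checkmate.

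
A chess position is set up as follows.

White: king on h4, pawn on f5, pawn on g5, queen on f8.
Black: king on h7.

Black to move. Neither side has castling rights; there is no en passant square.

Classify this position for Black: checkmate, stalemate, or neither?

stalemate

Black to move; black king on h7.
In check: no.
King squares — g6: attacked by Pf5; h6: attacked by Pg5; g7: attacked by Qf8; g8: attacked by Qf8; h8: attacked by Qf8.
Legal moves for Black: none.
Not in check and no legal moves → stalemate.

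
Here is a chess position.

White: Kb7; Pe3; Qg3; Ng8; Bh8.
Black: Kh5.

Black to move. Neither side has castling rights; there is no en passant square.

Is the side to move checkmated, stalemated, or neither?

Black to move; black king on h5.
In check: no.
King squares — g4: attacked by Qg3; h4: attacked by Qg3; g5: attacked by Qg3; g6: attacked by Qg3; h6: attacked by Ng8.
Legal moves for Black: none.
Not in check and no legal moves → stalemate.

stalemate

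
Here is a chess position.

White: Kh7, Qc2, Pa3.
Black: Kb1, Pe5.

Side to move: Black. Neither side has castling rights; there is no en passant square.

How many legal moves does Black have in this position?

2

Black to move; king on b1.
In check: yes, from the white queen on c2.
Legal moves: Kxc2, Ka1.
Count: 2.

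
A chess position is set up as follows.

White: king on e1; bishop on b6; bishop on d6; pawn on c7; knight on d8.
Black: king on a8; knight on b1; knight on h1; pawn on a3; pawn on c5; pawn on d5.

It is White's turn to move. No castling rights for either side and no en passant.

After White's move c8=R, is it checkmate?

yes

After c8=R: black king on a8; in check: yes, from the white rook on c8.
King squares — a7: attacked by Bb6; b7: attacked by Nd8; b8: attacked by Bd6.
Black has no legal moves → checkmate.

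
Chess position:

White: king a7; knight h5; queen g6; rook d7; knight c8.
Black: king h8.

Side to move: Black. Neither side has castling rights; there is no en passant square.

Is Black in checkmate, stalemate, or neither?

stalemate

Black to move; black king on h8.
In check: no.
King squares — g7: attacked by Nh5; h7: attacked by Qg6; g8: attacked by Qg6.
Legal moves for Black: none.
Not in check and no legal moves → stalemate.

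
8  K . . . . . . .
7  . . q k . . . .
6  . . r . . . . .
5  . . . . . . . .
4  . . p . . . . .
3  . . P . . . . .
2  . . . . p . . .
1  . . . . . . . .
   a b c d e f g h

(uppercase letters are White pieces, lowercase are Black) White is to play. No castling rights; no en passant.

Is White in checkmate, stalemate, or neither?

stalemate

White to move; white king on a8.
In check: no.
King squares — a7: attacked by Qc7; b7: attacked by Qc7; b8: attacked by Qc7.
Legal moves for White: none.
Not in check and no legal moves → stalemate.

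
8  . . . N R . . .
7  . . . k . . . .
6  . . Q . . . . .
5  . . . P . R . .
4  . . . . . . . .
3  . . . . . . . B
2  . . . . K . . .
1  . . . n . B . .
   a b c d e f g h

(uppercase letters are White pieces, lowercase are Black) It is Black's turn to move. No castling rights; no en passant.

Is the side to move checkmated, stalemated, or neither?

checkmate

Black to move; black king on d7.
In check: yes, from the white queen on c6.
King squares — c6: attacked by Pd5; d6: attacked by Qc6; e6: attacked by Pd5; c7: attacked by Qc6; e7: attacked by Re8; c8: attacked by Qc6; d8: attacked by Re8; e8: attacked by Qc6.
Legal moves for Black: none.
In check with no legal moves → checkmate.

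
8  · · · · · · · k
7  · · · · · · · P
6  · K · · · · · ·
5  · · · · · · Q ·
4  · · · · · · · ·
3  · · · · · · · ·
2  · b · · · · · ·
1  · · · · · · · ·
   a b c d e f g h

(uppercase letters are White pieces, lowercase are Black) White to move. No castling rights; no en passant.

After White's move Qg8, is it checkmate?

yes

After Qg8: black king on h8; in check: yes, from the white queen on g8.
King squares — g7: attacked by Qg8; h7: attacked by Qg8; g8: attacked by Ph7.
Black has no legal moves → checkmate.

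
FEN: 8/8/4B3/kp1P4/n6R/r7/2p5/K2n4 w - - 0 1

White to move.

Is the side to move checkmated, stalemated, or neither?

checkmate

White to move; white king on a1.
In check: yes, from the black rook on a3.
King squares — b1: attacked by Pc2; a2: attacked by Ra3; b2: attacked by Nd1.
Legal moves for White: none.
In check with no legal moves → checkmate.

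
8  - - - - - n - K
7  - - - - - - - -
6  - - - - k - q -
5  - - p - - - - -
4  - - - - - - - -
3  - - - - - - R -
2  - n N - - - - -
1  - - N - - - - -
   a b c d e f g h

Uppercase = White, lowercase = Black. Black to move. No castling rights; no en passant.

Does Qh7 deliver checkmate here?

After Qh7: white king on h8; in check: yes, from the black queen on h7.
King squares — g7: attacked by Qh7; h7: attacked by Nf8; g8: attacked by Qh7.
White has no legal moves → checkmate.

yes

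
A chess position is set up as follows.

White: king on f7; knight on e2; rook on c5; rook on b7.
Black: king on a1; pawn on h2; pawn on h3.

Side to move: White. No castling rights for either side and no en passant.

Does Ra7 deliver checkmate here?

no

After Ra7: black king on a1; in check: yes, from the white rook on a7.
Black has 2 legal replies: Kb2, Kb1.
In check but a legal move exists → not checkmate.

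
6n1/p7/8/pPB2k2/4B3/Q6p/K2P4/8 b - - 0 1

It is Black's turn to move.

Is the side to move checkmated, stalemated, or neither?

neither

Black to move; black king on f5.
In check: yes, from the white bishop on e4.
King squares — e4: available; f4: available; g4: available; e5: available; g5: available; e6: available; f6: available; g6: attacked by Be4.
Legal moves for Black: Kf6, Ke6, Kg5, Ke5, Kg4, Kf4, Kxe4.
Black is in check but has 7 legal moves → neither.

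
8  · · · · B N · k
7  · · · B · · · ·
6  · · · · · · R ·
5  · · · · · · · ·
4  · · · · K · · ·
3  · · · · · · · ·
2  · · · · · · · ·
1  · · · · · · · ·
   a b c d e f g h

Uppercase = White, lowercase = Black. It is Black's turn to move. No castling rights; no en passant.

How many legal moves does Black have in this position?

0

Black to move; king on h8.
In check: no.
Legal moves: none.
Count: 0.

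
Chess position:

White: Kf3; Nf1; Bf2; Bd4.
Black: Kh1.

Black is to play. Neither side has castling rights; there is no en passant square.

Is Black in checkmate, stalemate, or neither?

stalemate

Black to move; black king on h1.
In check: no.
King squares — g1: attacked by Bf2; g2: attacked by Kf3; h2: attacked by Nf1.
Legal moves for Black: none.
Not in check and no legal moves → stalemate.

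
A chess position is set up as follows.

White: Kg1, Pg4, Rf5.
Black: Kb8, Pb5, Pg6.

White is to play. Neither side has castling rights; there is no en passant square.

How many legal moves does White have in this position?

White to move; king on g1.
In check: no.
Legal moves: Rf8+, Rf7, Rf6, Rh5, Rg5, Re5, Rd5, Rc5, Rxb5+, Rf4, Rf3, Rf2, Rf1, Kh2, Kg2, Kf2, Kh1, Kf1, g5.
Count: 19.

19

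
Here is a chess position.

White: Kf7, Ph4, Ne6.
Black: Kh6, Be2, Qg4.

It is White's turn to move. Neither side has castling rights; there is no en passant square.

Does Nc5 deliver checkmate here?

After Nc5: black king on h6; in check: no.
Black is not in check, so this cannot be checkmate.

no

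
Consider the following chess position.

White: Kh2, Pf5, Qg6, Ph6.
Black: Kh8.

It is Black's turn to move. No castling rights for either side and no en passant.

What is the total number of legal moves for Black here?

Black to move; king on h8.
In check: no.
Legal moves: none.
Count: 0.

0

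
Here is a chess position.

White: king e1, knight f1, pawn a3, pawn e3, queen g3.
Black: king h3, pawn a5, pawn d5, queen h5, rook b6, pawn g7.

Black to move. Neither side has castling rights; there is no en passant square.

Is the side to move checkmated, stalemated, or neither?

Black to move; black king on h3.
In check: yes, from the white queen on g3.
King squares — g2: attacked by Qg3; h2: attacked by Nf1; g3: attacked by Nf1; g4: attacked by Qg3; h4: attacked by Qg3.
Legal moves for Black: none.
In check with no legal moves → checkmate.

checkmate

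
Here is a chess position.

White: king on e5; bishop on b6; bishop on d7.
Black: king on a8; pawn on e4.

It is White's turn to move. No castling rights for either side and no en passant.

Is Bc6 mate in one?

After Bc6: black king on a8; in check: yes, from the white bishop on c6.
Black has 1 legal reply: Kb8.
In check but a legal move exists → not checkmate.

no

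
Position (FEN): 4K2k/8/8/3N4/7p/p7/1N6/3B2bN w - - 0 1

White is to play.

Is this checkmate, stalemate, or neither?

White to move; white king on e8.
In check: no.
Legal moves for White include: Kf8, Kd8, Kf7, Ke7, Kd7, Ne7, Nc7, Nf6, Nb6, Nf4, Nb4, Ne3, Nc3, Nc4, Na4, Nd3, Ng3, Nf2, ... (list truncated; more exist).
White has legal moves and is not in check → neither.

neither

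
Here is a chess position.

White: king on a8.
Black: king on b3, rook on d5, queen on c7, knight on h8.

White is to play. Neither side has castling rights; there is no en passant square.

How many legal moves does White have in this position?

White to move; king on a8.
In check: no.
Legal moves: none.
Count: 0.

0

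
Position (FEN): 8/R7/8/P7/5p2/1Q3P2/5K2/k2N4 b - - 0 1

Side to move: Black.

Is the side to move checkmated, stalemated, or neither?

stalemate

Black to move; black king on a1.
In check: no.
King squares — b1: attacked by Qb3; a2: attacked by Qb3; b2: attacked by Nd1.
Legal moves for Black: none.
Not in check and no legal moves → stalemate.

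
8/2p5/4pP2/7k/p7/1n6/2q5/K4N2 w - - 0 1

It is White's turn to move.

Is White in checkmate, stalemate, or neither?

checkmate

White to move; white king on a1.
In check: yes, from the black knight on b3.
King squares — b1: attacked by Qc2; a2: attacked by Qc2; b2: attacked by Qc2.
Legal moves for White: none.
In check with no legal moves → checkmate.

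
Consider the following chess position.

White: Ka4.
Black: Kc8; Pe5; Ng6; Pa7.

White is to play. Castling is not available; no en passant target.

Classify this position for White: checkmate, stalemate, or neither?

neither

White to move; white king on a4.
In check: no.
Legal moves for White: Kb5, Ka5, Kb4, Kb3, Ka3.
White has 5 legal moves and is not in check → neither.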